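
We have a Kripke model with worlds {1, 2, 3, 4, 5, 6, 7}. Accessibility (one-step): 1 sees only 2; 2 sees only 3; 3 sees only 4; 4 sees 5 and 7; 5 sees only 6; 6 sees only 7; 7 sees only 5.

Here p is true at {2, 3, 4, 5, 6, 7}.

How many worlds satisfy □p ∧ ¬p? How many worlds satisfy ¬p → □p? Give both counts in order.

For □p ∧ ¬p:
1: □p is T, ¬p is T. ✓
2: □p is T, ¬p is F. ✗
3: □p is T, ¬p is F. ✗
4: □p is T, ¬p is F. ✗
5: □p is T, ¬p is F. ✗
6: □p is T, ¬p is F. ✗
7: □p is T, ¬p is F. ✗
— 1 world.
For ¬p → □p:
1: ¬p is T, □p is T. ✓
2: ¬p is F, □p is T. ✓
3: ¬p is F, □p is T. ✓
4: ¬p is F, □p is T. ✓
5: ¬p is F, □p is T. ✓
6: ¬p is F, □p is T. ✓
7: ¬p is F, □p is T. ✓
— 7 worlds.

1 and 7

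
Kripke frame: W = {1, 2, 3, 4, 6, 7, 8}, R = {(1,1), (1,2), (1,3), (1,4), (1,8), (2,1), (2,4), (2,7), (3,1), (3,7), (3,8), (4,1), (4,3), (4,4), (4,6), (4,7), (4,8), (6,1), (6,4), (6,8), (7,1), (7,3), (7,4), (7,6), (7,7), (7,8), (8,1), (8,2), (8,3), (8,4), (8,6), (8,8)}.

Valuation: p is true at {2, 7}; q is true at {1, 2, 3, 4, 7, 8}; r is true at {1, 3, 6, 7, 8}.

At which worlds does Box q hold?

{1, 2, 3, 6}

1: successors {1, 2, 3, 4, 8}; q there: 1:T, 2:T, 3:T, 4:T, 8:T. ✓
2: successors {1, 4, 7}; q there: 1:T, 4:T, 7:T. ✓
3: successors {1, 7, 8}; q there: 1:T, 7:T, 8:T. ✓
4: successors {1, 3, 4, 6, 7, 8}; q there: 1:T, 3:T, 4:T, 6:F, 7:T, 8:T. ✗
6: successors {1, 4, 8}; q there: 1:T, 4:T, 8:T. ✓
7: successors {1, 3, 4, 6, 7, 8}; q there: 1:T, 3:T, 4:T, 6:F, 7:T, 8:T. ✗
8: successors {1, 2, 3, 4, 6, 8}; q there: 1:T, 2:T, 3:T, 4:T, 6:F, 8:T. ✗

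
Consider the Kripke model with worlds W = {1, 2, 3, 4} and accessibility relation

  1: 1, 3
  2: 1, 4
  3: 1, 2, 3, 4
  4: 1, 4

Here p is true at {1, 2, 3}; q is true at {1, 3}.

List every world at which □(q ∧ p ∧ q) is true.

{1}

1: successors {1, 3}; q ∧ p ∧ q there: 1:T, 3:T. ✓
2: successors {1, 4}; q ∧ p ∧ q there: 1:T, 4:F. ✗
3: successors {1, 2, 3, 4}; q ∧ p ∧ q there: 1:T, 2:F, 3:T, 4:F. ✗
4: successors {1, 4}; q ∧ p ∧ q there: 1:T, 4:F. ✗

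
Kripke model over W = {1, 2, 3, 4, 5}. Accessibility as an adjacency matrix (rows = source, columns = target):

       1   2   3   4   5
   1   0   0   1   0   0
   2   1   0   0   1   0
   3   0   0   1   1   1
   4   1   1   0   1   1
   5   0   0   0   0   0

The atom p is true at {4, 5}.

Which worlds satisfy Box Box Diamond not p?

{5}

1: successors {3}; Box Diamond not p there: 3:F. ✗
2: successors {1, 4}; Box Diamond not p there: 1:T, 4:F. ✗
3: successors {3, 4, 5}; Box Diamond not p there: 3:F, 4:F, 5:T. ✗
4: successors {1, 2, 4, 5}; Box Diamond not p there: 1:T, 2:T, 4:F, 5:T. ✗
5: no successors, so Box Box Diamond not p holds vacuously. ✓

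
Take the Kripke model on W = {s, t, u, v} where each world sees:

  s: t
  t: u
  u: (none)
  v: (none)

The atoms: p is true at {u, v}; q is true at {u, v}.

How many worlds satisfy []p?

3

s: successors {t}; p there: t:F. ✗
t: successors {u}; p there: u:T. ✓
u: no successors, so []p holds vacuously. ✓
v: no successors, so []p holds vacuously. ✓
Satisfying worlds: {t, u, v}.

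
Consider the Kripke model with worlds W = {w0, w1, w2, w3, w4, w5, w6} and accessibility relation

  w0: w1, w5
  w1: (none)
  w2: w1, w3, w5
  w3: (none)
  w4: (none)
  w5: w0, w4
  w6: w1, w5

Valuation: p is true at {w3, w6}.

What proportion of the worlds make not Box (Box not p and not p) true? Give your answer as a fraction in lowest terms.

1/7

w0: Box (Box not p and not p) is T. ✗
w1: Box (Box not p and not p) is T. ✗
w2: Box (Box not p and not p) is F. ✓
w3: Box (Box not p and not p) is T. ✗
w4: Box (Box not p and not p) is T. ✗
w5: Box (Box not p and not p) is T. ✗
w6: Box (Box not p and not p) is T. ✗
That's 1 of 7 worlds, so 1/7.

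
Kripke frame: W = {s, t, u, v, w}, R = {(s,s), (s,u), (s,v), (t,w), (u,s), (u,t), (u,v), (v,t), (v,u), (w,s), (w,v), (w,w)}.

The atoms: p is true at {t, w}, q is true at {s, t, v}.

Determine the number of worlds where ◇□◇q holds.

5

s: successors {s, u, v}; □◇q there: s:T, u:F, v:F. ✓
t: successors {w}; □◇q there: w:T. ✓
u: successors {s, t, v}; □◇q there: s:T, t:T, v:F. ✓
v: successors {t, u}; □◇q there: t:T, u:F. ✓
w: successors {s, v, w}; □◇q there: s:T, v:F, w:T. ✓
Satisfying worlds: {s, t, u, v, w}.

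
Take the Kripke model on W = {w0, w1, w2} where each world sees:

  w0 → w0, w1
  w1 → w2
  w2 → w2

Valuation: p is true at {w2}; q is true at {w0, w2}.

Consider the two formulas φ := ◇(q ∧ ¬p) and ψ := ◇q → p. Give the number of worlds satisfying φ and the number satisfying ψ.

1 and 1

For ◇(q ∧ ¬p):
w0: successors {w0, w1}; q ∧ ¬p there: w0:T, w1:F. ✓
w1: successors {w2}; q ∧ ¬p there: w2:F. ✗
w2: successors {w2}; q ∧ ¬p there: w2:F. ✗
— 1 world.
For ◇q → p:
w0: ◇q is T, p is F. ✗
w1: ◇q is T, p is F. ✗
w2: ◇q is T, p is T. ✓
— 1 world.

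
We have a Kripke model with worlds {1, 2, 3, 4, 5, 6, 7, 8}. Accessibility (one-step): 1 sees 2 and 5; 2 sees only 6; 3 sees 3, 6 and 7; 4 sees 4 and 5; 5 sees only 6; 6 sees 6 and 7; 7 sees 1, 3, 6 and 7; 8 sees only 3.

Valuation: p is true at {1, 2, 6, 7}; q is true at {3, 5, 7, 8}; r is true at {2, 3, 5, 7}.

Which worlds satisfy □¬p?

{4, 8}

1: successors {2, 5}; ¬p there: 2:F, 5:T. ✗
2: successors {6}; ¬p there: 6:F. ✗
3: successors {3, 6, 7}; ¬p there: 3:T, 6:F, 7:F. ✗
4: successors {4, 5}; ¬p there: 4:T, 5:T. ✓
5: successors {6}; ¬p there: 6:F. ✗
6: successors {6, 7}; ¬p there: 6:F, 7:F. ✗
7: successors {1, 3, 6, 7}; ¬p there: 1:F, 3:T, 6:F, 7:F. ✗
8: successors {3}; ¬p there: 3:T. ✓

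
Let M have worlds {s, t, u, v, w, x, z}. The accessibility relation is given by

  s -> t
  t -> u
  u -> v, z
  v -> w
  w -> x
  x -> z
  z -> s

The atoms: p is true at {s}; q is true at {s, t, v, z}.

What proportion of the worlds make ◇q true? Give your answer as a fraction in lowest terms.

4/7

s: successors {t}; q there: t:T. ✓
t: successors {u}; q there: u:F. ✗
u: successors {v, z}; q there: v:T, z:T. ✓
v: successors {w}; q there: w:F. ✗
w: successors {x}; q there: x:F. ✗
x: successors {z}; q there: z:T. ✓
z: successors {s}; q there: s:T. ✓
That's 4 of 7 worlds, so 4/7.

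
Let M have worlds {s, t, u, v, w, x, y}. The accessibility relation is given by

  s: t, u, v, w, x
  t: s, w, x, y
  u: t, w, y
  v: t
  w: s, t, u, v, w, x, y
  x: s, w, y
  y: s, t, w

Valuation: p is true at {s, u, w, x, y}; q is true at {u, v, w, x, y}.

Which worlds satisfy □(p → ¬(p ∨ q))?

s: successors {t, u, v, w, x}; p → ¬(p ∨ q) there: t:T, u:F, v:T, w:F, x:F. ✗
t: successors {s, w, x, y}; p → ¬(p ∨ q) there: s:F, w:F, x:F, y:F. ✗
u: successors {t, w, y}; p → ¬(p ∨ q) there: t:T, w:F, y:F. ✗
v: successors {t}; p → ¬(p ∨ q) there: t:T. ✓
w: successors {s, t, u, v, w, x, y}; p → ¬(p ∨ q) there: s:F, t:T, u:F, v:T, w:F, x:F, y:F. ✗
x: successors {s, w, y}; p → ¬(p ∨ q) there: s:F, w:F, y:F. ✗
y: successors {s, t, w}; p → ¬(p ∨ q) there: s:F, t:T, w:F. ✗

{v}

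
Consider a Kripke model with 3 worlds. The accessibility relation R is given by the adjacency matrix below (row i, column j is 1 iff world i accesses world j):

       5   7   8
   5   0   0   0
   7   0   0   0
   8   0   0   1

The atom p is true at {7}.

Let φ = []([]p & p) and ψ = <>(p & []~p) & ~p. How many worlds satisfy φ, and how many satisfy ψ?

For []([]p & p):
5: no successors, so []([]p & p) holds vacuously. ✓
7: no successors, so []([]p & p) holds vacuously. ✓
8: successors {8}; []p & p there: 8:F. ✗
— 2 worlds.
For <>(p & []~p) & ~p:
5: <>(p & []~p) is F, ~p is T. ✗
7: <>(p & []~p) is F, ~p is F. ✗
8: <>(p & []~p) is F, ~p is T. ✗
— 0 worlds.

2 and 0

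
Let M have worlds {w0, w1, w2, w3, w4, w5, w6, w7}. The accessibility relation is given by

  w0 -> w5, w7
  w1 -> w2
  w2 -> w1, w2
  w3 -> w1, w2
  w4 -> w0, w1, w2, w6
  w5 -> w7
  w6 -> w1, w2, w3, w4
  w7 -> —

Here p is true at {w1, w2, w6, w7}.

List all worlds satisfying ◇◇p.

{w0, w1, w2, w3, w4, w6}

w0: successors {w5, w7}; ◇p there: w5:T, w7:F. ✓
w1: successors {w2}; ◇p there: w2:T. ✓
w2: successors {w1, w2}; ◇p there: w1:T, w2:T. ✓
w3: successors {w1, w2}; ◇p there: w1:T, w2:T. ✓
w4: successors {w0, w1, w2, w6}; ◇p there: w0:T, w1:T, w2:T, w6:T. ✓
w5: successors {w7}; ◇p there: w7:F. ✗
w6: successors {w1, w2, w3, w4}; ◇p there: w1:T, w2:T, w3:T, w4:T. ✓
w7: no successors, so ◇◇p fails. ✗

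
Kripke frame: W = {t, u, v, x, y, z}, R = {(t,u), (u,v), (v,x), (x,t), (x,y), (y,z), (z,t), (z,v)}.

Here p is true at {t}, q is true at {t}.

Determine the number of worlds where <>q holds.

2

t: successors {u}; q there: u:F. ✗
u: successors {v}; q there: v:F. ✗
v: successors {x}; q there: x:F. ✗
x: successors {t, y}; q there: t:T, y:F. ✓
y: successors {z}; q there: z:F. ✗
z: successors {t, v}; q there: t:T, v:F. ✓
Satisfying worlds: {x, z}.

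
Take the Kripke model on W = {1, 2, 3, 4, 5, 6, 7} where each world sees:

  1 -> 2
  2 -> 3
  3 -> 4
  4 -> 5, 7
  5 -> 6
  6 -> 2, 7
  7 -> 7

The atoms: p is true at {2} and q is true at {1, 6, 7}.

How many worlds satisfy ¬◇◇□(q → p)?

1: ◇◇□(q → p) is T. ✗
2: ◇◇□(q → p) is F. ✓
3: ◇◇□(q → p) is F. ✓
4: ◇◇□(q → p) is F. ✓
5: ◇◇□(q → p) is T. ✗
6: ◇◇□(q → p) is T. ✗
7: ◇◇□(q → p) is F. ✓
Satisfying worlds: {2, 3, 4, 7}.

4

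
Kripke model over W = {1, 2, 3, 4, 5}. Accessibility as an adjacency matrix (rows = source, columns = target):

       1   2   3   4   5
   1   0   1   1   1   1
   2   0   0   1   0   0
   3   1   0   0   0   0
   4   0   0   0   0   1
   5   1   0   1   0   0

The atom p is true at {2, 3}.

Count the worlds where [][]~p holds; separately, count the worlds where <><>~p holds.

For [][]~p:
1: successors {2, 3, 4, 5}; []~p there: 2:F, 3:T, 4:T, 5:F. ✗
2: successors {3}; []~p there: 3:T. ✓
3: successors {1}; []~p there: 1:F. ✗
4: successors {5}; []~p there: 5:F. ✗
5: successors {1, 3}; []~p there: 1:F, 3:T. ✗
— 1 world.
For <><>~p:
1: successors {2, 3, 4, 5}; <>~p there: 2:F, 3:T, 4:T, 5:T. ✓
2: successors {3}; <>~p there: 3:T. ✓
3: successors {1}; <>~p there: 1:T. ✓
4: successors {5}; <>~p there: 5:T. ✓
5: successors {1, 3}; <>~p there: 1:T, 3:T. ✓
— 5 worlds.

1 and 5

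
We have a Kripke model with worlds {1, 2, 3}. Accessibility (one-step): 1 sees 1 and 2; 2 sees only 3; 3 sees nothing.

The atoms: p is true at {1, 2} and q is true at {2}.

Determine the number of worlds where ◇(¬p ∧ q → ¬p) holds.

2

1: successors {1, 2}; ¬p ∧ q → ¬p there: 1:T, 2:T. ✓
2: successors {3}; ¬p ∧ q → ¬p there: 3:T. ✓
3: no successors, so ◇(¬p ∧ q → ¬p) fails. ✗
Satisfying worlds: {1, 2}.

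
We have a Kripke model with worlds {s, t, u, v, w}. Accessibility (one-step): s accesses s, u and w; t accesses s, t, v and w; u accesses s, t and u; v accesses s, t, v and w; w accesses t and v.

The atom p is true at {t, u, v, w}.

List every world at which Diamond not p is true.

{s, t, u, v}

s: successors {s, u, w}; not p there: s:T, u:F, w:F. ✓
t: successors {s, t, v, w}; not p there: s:T, t:F, v:F, w:F. ✓
u: successors {s, t, u}; not p there: s:T, t:F, u:F. ✓
v: successors {s, t, v, w}; not p there: s:T, t:F, v:F, w:F. ✓
w: successors {t, v}; not p there: t:F, v:F. ✗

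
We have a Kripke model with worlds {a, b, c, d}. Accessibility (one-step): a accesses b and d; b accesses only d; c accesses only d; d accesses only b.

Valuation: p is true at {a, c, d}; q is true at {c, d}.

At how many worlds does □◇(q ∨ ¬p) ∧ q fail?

a: □◇(q ∨ ¬p) is T, q is F. ✗
b: □◇(q ∨ ¬p) is T, q is F. ✗
c: □◇(q ∨ ¬p) is T, q is T. ✓
d: □◇(q ∨ ¬p) is T, q is T. ✓
Satisfying worlds: {c, d}.
So □◇(q ∨ ¬p) ∧ q fails at the other 2 worlds.

2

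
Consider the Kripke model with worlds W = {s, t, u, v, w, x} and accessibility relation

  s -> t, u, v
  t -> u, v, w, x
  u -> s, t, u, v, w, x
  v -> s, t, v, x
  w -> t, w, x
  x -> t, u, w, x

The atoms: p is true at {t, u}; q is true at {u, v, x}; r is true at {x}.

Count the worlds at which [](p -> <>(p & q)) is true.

s: successors {t, u, v}; p -> <>(p & q) there: t:T, u:T, v:T. ✓
t: successors {u, v, w, x}; p -> <>(p & q) there: u:T, v:T, w:T, x:T. ✓
u: successors {s, t, u, v, w, x}; p -> <>(p & q) there: s:T, t:T, u:T, v:T, w:T, x:T. ✓
v: successors {s, t, v, x}; p -> <>(p & q) there: s:T, t:T, v:T, x:T. ✓
w: successors {t, w, x}; p -> <>(p & q) there: t:T, w:T, x:T. ✓
x: successors {t, u, w, x}; p -> <>(p & q) there: t:T, u:T, w:T, x:T. ✓
Satisfying worlds: {s, t, u, v, w, x}.

6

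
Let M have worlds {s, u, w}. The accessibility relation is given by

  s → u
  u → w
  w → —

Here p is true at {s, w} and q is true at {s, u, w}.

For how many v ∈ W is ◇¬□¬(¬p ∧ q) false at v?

3

s: successors {u}; ¬□¬(¬p ∧ q) there: u:F. ✗
u: successors {w}; ¬□¬(¬p ∧ q) there: w:F. ✗
w: no successors, so ◇¬□¬(¬p ∧ q) fails. ✗
Satisfying worlds: ∅.
So ◇¬□¬(¬p ∧ q) fails at the other 3 worlds.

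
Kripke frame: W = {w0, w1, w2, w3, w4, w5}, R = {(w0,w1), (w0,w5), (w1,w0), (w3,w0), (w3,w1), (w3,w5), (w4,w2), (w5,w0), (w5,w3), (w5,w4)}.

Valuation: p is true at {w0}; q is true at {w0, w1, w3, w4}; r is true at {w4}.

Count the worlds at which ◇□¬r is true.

w0: successors {w1, w5}; □¬r there: w1:T, w5:F. ✓
w1: successors {w0}; □¬r there: w0:T. ✓
w2: no successors, so ◇□¬r fails. ✗
w3: successors {w0, w1, w5}; □¬r there: w0:T, w1:T, w5:F. ✓
w4: successors {w2}; □¬r there: w2:T. ✓
w5: successors {w0, w3, w4}; □¬r there: w0:T, w3:T, w4:T. ✓
Satisfying worlds: {w0, w1, w3, w4, w5}.

5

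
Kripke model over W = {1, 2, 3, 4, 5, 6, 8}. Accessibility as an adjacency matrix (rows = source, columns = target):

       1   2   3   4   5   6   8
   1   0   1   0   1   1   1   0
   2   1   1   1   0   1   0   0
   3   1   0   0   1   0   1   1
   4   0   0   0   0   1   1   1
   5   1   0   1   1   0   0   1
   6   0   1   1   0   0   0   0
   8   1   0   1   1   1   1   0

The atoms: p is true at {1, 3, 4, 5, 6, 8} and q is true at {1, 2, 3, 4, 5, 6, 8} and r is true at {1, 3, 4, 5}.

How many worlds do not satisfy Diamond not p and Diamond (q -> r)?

1: Diamond not p is T, Diamond (q -> r) is T. ✓
2: Diamond not p is T, Diamond (q -> r) is T. ✓
3: Diamond not p is F, Diamond (q -> r) is T. ✗
4: Diamond not p is F, Diamond (q -> r) is T. ✗
5: Diamond not p is F, Diamond (q -> r) is T. ✗
6: Diamond not p is T, Diamond (q -> r) is T. ✓
8: Diamond not p is F, Diamond (q -> r) is T. ✗
Satisfying worlds: {1, 2, 6}.
So Diamond not p and Diamond (q -> r) fails at the other 4 worlds.

4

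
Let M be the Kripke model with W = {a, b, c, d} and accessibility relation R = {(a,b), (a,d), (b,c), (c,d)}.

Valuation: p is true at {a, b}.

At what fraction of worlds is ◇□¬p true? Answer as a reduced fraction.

3/4

a: successors {b, d}; □¬p there: b:T, d:T. ✓
b: successors {c}; □¬p there: c:T. ✓
c: successors {d}; □¬p there: d:T. ✓
d: no successors, so ◇□¬p fails. ✗
That's 3 of 4 worlds, so 3/4.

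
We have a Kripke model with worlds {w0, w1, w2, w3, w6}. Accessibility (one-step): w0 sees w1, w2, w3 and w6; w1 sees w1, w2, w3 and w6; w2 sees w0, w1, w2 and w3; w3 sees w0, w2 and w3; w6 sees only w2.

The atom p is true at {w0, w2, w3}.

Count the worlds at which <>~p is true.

w0: successors {w1, w2, w3, w6}; ~p there: w1:T, w2:F, w3:F, w6:T. ✓
w1: successors {w1, w2, w3, w6}; ~p there: w1:T, w2:F, w3:F, w6:T. ✓
w2: successors {w0, w1, w2, w3}; ~p there: w0:F, w1:T, w2:F, w3:F. ✓
w3: successors {w0, w2, w3}; ~p there: w0:F, w2:F, w3:F. ✗
w6: successors {w2}; ~p there: w2:F. ✗
Satisfying worlds: {w0, w1, w2}.

3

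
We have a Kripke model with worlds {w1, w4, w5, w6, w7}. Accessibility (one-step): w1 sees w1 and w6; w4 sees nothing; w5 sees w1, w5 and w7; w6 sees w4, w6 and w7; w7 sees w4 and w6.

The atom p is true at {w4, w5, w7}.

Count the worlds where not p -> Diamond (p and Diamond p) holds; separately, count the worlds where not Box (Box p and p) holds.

4 and 4

For not p -> Diamond (p and Diamond p):
w1: not p is T, Diamond (p and Diamond p) is F. ✗
w4: not p is F, Diamond (p and Diamond p) is F. ✓
w5: not p is F, Diamond (p and Diamond p) is T. ✓
w6: not p is T, Diamond (p and Diamond p) is T. ✓
w7: not p is F, Diamond (p and Diamond p) is F. ✓
— 4 worlds.
For not Box (Box p and p):
w1: Box (Box p and p) is F. ✓
w4: Box (Box p and p) is T. ✗
w5: Box (Box p and p) is F. ✓
w6: Box (Box p and p) is F. ✓
w7: Box (Box p and p) is F. ✓
— 4 worlds.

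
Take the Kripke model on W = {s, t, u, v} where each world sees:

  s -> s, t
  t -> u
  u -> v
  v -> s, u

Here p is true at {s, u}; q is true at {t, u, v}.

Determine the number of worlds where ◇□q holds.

3

s: successors {s, t}; □q there: s:F, t:T. ✓
t: successors {u}; □q there: u:T. ✓
u: successors {v}; □q there: v:F. ✗
v: successors {s, u}; □q there: s:F, u:T. ✓
Satisfying worlds: {s, t, v}.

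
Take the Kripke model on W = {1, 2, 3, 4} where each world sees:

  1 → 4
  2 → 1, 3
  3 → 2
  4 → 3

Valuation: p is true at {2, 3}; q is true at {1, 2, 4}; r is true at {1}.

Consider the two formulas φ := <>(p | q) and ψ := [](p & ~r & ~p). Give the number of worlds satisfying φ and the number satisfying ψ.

For <>(p | q):
1: successors {4}; p | q there: 4:T. ✓
2: successors {1, 3}; p | q there: 1:T, 3:T. ✓
3: successors {2}; p | q there: 2:T. ✓
4: successors {3}; p | q there: 3:T. ✓
— 4 worlds.
For [](p & ~r & ~p):
1: successors {4}; p & ~r & ~p there: 4:F. ✗
2: successors {1, 3}; p & ~r & ~p there: 1:F, 3:F. ✗
3: successors {2}; p & ~r & ~p there: 2:F. ✗
4: successors {3}; p & ~r & ~p there: 3:F. ✗
— 0 worlds.

4 and 0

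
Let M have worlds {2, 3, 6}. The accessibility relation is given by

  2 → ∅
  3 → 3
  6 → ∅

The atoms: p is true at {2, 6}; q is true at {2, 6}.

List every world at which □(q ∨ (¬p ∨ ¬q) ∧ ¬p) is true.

2: no successors, so □(q ∨ (¬p ∨ ¬q) ∧ ¬p) holds vacuously. ✓
3: successors {3}; q ∨ (¬p ∨ ¬q) ∧ ¬p there: 3:T. ✓
6: no successors, so □(q ∨ (¬p ∨ ¬q) ∧ ¬p) holds vacuously. ✓

{2, 3, 6}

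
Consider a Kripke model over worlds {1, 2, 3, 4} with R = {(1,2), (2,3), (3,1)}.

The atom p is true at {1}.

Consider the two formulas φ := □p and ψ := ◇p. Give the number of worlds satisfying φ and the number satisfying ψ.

For □p:
1: successors {2}; p there: 2:F. ✗
2: successors {3}; p there: 3:F. ✗
3: successors {1}; p there: 1:T. ✓
4: no successors, so □p holds vacuously. ✓
— 2 worlds.
For ◇p:
1: successors {2}; p there: 2:F. ✗
2: successors {3}; p there: 3:F. ✗
3: successors {1}; p there: 1:T. ✓
4: no successors, so ◇p fails. ✗
— 1 world.

2 and 1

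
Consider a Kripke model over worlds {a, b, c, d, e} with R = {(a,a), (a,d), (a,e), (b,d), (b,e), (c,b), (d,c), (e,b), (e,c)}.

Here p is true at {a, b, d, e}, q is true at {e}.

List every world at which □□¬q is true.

a: successors {a, d, e}; □¬q there: a:F, d:T, e:T. ✗
b: successors {d, e}; □¬q there: d:T, e:T. ✓
c: successors {b}; □¬q there: b:F. ✗
d: successors {c}; □¬q there: c:T. ✓
e: successors {b, c}; □¬q there: b:F, c:T. ✗

{b, d}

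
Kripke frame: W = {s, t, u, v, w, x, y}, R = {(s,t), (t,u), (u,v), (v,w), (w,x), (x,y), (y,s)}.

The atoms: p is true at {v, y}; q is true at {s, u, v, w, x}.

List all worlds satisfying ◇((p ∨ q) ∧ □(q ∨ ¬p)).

s: successors {t}; (p ∨ q) ∧ □(q ∨ ¬p) there: t:F. ✗
t: successors {u}; (p ∨ q) ∧ □(q ∨ ¬p) there: u:T. ✓
u: successors {v}; (p ∨ q) ∧ □(q ∨ ¬p) there: v:T. ✓
v: successors {w}; (p ∨ q) ∧ □(q ∨ ¬p) there: w:T. ✓
w: successors {x}; (p ∨ q) ∧ □(q ∨ ¬p) there: x:F. ✗
x: successors {y}; (p ∨ q) ∧ □(q ∨ ¬p) there: y:T. ✓
y: successors {s}; (p ∨ q) ∧ □(q ∨ ¬p) there: s:T. ✓

{t, u, v, x, y}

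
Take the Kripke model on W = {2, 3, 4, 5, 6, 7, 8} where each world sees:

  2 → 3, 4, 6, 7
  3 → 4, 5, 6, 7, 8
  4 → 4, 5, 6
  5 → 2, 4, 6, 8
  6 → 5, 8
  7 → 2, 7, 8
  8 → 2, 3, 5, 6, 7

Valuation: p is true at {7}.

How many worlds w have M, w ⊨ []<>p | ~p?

2: []<>p is F, ~p is T. ✓
3: []<>p is F, ~p is T. ✓
4: []<>p is F, ~p is T. ✓
5: []<>p is F, ~p is T. ✓
6: []<>p is F, ~p is T. ✓
7: []<>p is T, ~p is F. ✓
8: []<>p is F, ~p is T. ✓
Satisfying worlds: {2, 3, 4, 5, 6, 7, 8}.

7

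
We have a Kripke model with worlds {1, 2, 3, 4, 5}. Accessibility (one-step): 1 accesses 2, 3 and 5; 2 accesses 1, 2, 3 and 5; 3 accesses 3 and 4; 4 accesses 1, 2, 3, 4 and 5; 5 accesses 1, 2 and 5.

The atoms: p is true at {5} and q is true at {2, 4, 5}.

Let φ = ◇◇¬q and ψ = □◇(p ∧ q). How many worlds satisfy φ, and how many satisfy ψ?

For ◇◇¬q:
1: successors {2, 3, 5}; ◇¬q there: 2:T, 3:T, 5:T. ✓
2: successors {1, 2, 3, 5}; ◇¬q there: 1:T, 2:T, 3:T, 5:T. ✓
3: successors {3, 4}; ◇¬q there: 3:T, 4:T. ✓
4: successors {1, 2, 3, 4, 5}; ◇¬q there: 1:T, 2:T, 3:T, 4:T, 5:T. ✓
5: successors {1, 2, 5}; ◇¬q there: 1:T, 2:T, 5:T. ✓
— 5 worlds.
For □◇(p ∧ q):
1: successors {2, 3, 5}; ◇(p ∧ q) there: 2:T, 3:F, 5:T. ✗
2: successors {1, 2, 3, 5}; ◇(p ∧ q) there: 1:T, 2:T, 3:F, 5:T. ✗
3: successors {3, 4}; ◇(p ∧ q) there: 3:F, 4:T. ✗
4: successors {1, 2, 3, 4, 5}; ◇(p ∧ q) there: 1:T, 2:T, 3:F, 4:T, 5:T. ✗
5: successors {1, 2, 5}; ◇(p ∧ q) there: 1:T, 2:T, 5:T. ✓
— 1 world.

5 and 1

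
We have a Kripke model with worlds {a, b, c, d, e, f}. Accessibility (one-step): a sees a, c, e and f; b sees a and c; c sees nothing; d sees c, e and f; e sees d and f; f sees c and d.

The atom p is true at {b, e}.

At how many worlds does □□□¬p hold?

2

a: successors {a, c, e, f}; □□¬p there: a:F, c:T, e:F, f:F. ✗
b: successors {a, c}; □□¬p there: a:F, c:T. ✗
c: no successors, so □□□¬p holds vacuously. ✓
d: successors {c, e, f}; □□¬p there: c:T, e:F, f:F. ✗
e: successors {d, f}; □□¬p there: d:T, f:F. ✗
f: successors {c, d}; □□¬p there: c:T, d:T. ✓
Satisfying worlds: {c, f}.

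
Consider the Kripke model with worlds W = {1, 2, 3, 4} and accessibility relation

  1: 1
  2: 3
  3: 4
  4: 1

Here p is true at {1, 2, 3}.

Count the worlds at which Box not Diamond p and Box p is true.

1

1: Box not Diamond p is F, Box p is T. ✗
2: Box not Diamond p is T, Box p is T. ✓
3: Box not Diamond p is F, Box p is F. ✗
4: Box not Diamond p is F, Box p is T. ✗
Satisfying worlds: {2}.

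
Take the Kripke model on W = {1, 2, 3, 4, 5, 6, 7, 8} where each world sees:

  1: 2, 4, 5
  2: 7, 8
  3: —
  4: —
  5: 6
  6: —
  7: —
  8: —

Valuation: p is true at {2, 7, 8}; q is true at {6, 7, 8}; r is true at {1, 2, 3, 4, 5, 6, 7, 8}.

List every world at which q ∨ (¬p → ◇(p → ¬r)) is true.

1: q is F, ¬p → ◇(p → ¬r) is T. ✓
2: q is F, ¬p → ◇(p → ¬r) is T. ✓
3: q is F, ¬p → ◇(p → ¬r) is F. ✗
4: q is F, ¬p → ◇(p → ¬r) is F. ✗
5: q is F, ¬p → ◇(p → ¬r) is T. ✓
6: q is T, ¬p → ◇(p → ¬r) is F. ✓
7: q is T, ¬p → ◇(p → ¬r) is T. ✓
8: q is T, ¬p → ◇(p → ¬r) is T. ✓

{1, 2, 5, 6, 7, 8}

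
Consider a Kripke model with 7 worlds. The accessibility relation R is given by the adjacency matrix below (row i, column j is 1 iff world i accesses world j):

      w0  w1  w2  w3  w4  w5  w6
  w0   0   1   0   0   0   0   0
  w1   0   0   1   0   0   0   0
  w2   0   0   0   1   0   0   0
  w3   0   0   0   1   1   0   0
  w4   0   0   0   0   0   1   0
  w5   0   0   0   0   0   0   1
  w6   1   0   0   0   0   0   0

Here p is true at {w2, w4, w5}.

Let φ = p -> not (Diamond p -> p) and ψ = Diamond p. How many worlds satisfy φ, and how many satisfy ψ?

For p -> not (Diamond p -> p):
w0: p is F, not (Diamond p -> p) is F. ✓
w1: p is F, not (Diamond p -> p) is T. ✓
w2: p is T, not (Diamond p -> p) is F. ✗
w3: p is F, not (Diamond p -> p) is T. ✓
w4: p is T, not (Diamond p -> p) is F. ✗
w5: p is T, not (Diamond p -> p) is F. ✗
w6: p is F, not (Diamond p -> p) is F. ✓
— 4 worlds.
For Diamond p:
w0: successors {w1}; p there: w1:F. ✗
w1: successors {w2}; p there: w2:T. ✓
w2: successors {w3}; p there: w3:F. ✗
w3: successors {w3, w4}; p there: w3:F, w4:T. ✓
w4: successors {w5}; p there: w5:T. ✓
w5: successors {w6}; p there: w6:F. ✗
w6: successors {w0}; p there: w0:F. ✗
— 3 worlds.

4 and 3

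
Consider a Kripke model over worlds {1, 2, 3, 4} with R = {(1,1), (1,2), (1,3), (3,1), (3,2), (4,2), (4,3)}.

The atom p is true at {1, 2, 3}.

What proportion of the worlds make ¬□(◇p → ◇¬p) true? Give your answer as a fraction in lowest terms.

3/4

1: □(◇p → ◇¬p) is F. ✓
2: □(◇p → ◇¬p) is T. ✗
3: □(◇p → ◇¬p) is F. ✓
4: □(◇p → ◇¬p) is F. ✓
That's 3 of 4 worlds, so 3/4.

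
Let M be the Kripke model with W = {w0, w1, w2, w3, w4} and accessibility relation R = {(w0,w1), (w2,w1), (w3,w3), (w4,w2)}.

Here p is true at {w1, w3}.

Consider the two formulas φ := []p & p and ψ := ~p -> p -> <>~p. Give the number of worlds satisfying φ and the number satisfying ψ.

For []p & p:
w0: []p is T, p is F. ✗
w1: []p is T, p is T. ✓
w2: []p is T, p is F. ✗
w3: []p is T, p is T. ✓
w4: []p is F, p is F. ✗
— 2 worlds.
For ~p -> p -> <>~p:
w0: ~p is T, p -> <>~p is T. ✓
w1: ~p is F, p -> <>~p is F. ✓
w2: ~p is T, p -> <>~p is T. ✓
w3: ~p is F, p -> <>~p is F. ✓
w4: ~p is T, p -> <>~p is T. ✓
— 5 worlds.

2 and 5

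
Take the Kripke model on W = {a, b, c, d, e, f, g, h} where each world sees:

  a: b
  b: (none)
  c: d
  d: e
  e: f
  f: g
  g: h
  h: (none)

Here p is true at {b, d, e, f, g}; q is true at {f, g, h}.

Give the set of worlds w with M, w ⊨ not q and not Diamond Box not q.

a: not q is T, not Diamond Box not q is F. ✗
b: not q is T, not Diamond Box not q is T. ✓
c: not q is T, not Diamond Box not q is F. ✗
d: not q is T, not Diamond Box not q is T. ✓
e: not q is T, not Diamond Box not q is T. ✓
f: not q is F, not Diamond Box not q is T. ✗
g: not q is F, not Diamond Box not q is F. ✗
h: not q is F, not Diamond Box not q is T. ✗

{b, d, e}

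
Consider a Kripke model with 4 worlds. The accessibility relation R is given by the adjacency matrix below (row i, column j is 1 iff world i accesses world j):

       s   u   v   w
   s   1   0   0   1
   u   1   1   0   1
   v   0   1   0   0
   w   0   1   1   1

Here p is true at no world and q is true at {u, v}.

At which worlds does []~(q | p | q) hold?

s: successors {s, w}; ~(q | p | q) there: s:T, w:T. ✓
u: successors {s, u, w}; ~(q | p | q) there: s:T, u:F, w:T. ✗
v: successors {u}; ~(q | p | q) there: u:F. ✗
w: successors {u, v, w}; ~(q | p | q) there: u:F, v:F, w:T. ✗

{s}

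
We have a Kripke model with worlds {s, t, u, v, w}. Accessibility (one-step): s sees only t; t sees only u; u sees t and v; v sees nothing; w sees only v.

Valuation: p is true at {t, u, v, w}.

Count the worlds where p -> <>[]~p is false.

2

s: p is F, <>[]~p is F. ✓
t: p is T, <>[]~p is F. ✗
u: p is T, <>[]~p is T. ✓
v: p is T, <>[]~p is F. ✗
w: p is T, <>[]~p is T. ✓
Satisfying worlds: {s, u, w}.
So p -> <>[]~p fails at the other 2 worlds.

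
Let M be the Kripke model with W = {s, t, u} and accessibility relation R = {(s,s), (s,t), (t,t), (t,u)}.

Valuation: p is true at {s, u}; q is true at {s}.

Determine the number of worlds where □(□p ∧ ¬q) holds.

s: successors {s, t}; □p ∧ ¬q there: s:F, t:F. ✗
t: successors {t, u}; □p ∧ ¬q there: t:F, u:T. ✗
u: no successors, so □(□p ∧ ¬q) holds vacuously. ✓
Satisfying worlds: {u}.

1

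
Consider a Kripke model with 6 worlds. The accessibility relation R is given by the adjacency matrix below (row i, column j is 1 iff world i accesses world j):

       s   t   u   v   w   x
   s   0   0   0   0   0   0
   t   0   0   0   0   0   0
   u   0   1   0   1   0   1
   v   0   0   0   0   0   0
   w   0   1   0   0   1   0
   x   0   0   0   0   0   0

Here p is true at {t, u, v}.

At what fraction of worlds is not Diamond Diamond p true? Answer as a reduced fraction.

5/6

s: Diamond Diamond p is F. ✓
t: Diamond Diamond p is F. ✓
u: Diamond Diamond p is F. ✓
v: Diamond Diamond p is F. ✓
w: Diamond Diamond p is T. ✗
x: Diamond Diamond p is F. ✓
That's 5 of 6 worlds, so 5/6.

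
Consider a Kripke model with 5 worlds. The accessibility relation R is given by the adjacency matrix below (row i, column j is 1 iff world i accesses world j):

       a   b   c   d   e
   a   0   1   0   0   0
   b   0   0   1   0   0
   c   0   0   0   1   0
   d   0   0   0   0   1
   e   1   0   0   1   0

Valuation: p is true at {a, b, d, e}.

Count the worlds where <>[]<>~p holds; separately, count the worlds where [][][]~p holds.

1 and 0

For <>[]<>~p:
a: successors {b}; []<>~p there: b:F. ✗
b: successors {c}; []<>~p there: c:F. ✗
c: successors {d}; []<>~p there: d:F. ✗
d: successors {e}; []<>~p there: e:F. ✗
e: successors {a, d}; []<>~p there: a:T, d:F. ✓
— 1 world.
For [][][]~p:
a: successors {b}; [][]~p there: b:F. ✗
b: successors {c}; [][]~p there: c:F. ✗
c: successors {d}; [][]~p there: d:F. ✗
d: successors {e}; [][]~p there: e:F. ✗
e: successors {a, d}; [][]~p there: a:T, d:F. ✗
— 0 worlds.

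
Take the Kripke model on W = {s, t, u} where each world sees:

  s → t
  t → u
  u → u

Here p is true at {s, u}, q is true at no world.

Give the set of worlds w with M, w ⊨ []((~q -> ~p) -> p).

{t, u}

s: successors {t}; (~q -> ~p) -> p there: t:F. ✗
t: successors {u}; (~q -> ~p) -> p there: u:T. ✓
u: successors {u}; (~q -> ~p) -> p there: u:T. ✓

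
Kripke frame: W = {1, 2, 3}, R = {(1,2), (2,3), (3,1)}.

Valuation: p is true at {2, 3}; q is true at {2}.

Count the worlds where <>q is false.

2

1: successors {2}; q there: 2:T. ✓
2: successors {3}; q there: 3:F. ✗
3: successors {1}; q there: 1:F. ✗
Satisfying worlds: {1}.
So <>q fails at the other 2 worlds.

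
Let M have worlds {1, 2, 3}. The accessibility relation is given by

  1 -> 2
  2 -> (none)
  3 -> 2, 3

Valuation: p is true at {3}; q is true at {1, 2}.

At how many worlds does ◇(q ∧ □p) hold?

1: successors {2}; q ∧ □p there: 2:T. ✓
2: no successors, so ◇(q ∧ □p) fails. ✗
3: successors {2, 3}; q ∧ □p there: 2:T, 3:F. ✓
Satisfying worlds: {1, 3}.

2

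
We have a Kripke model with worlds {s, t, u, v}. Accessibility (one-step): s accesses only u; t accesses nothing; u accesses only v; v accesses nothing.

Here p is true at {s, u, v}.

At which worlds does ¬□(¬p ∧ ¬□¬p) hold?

s: □(¬p ∧ ¬□¬p) is F. ✓
t: □(¬p ∧ ¬□¬p) is T. ✗
u: □(¬p ∧ ¬□¬p) is F. ✓
v: □(¬p ∧ ¬□¬p) is T. ✗

{s, u}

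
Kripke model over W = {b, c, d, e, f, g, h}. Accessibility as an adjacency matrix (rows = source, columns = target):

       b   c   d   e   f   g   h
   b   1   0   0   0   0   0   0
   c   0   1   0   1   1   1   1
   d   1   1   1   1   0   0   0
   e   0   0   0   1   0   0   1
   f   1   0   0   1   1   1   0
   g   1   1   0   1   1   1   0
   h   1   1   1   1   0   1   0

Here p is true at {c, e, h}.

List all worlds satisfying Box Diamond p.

{c, e}

b: successors {b}; Diamond p there: b:F. ✗
c: successors {c, e, f, g, h}; Diamond p there: c:T, e:T, f:T, g:T, h:T. ✓
d: successors {b, c, d, e}; Diamond p there: b:F, c:T, d:T, e:T. ✗
e: successors {e, h}; Diamond p there: e:T, h:T. ✓
f: successors {b, e, f, g}; Diamond p there: b:F, e:T, f:T, g:T. ✗
g: successors {b, c, e, f, g}; Diamond p there: b:F, c:T, e:T, f:T, g:T. ✗
h: successors {b, c, d, e, g}; Diamond p there: b:F, c:T, d:T, e:T, g:T. ✗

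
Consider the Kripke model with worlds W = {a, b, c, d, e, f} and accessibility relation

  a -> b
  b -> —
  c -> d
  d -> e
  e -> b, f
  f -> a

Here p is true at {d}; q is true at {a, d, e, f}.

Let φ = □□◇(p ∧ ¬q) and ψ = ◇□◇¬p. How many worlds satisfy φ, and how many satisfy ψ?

2 and 3

For □□◇(p ∧ ¬q):
a: successors {b}; □◇(p ∧ ¬q) there: b:T. ✓
b: no successors, so □□◇(p ∧ ¬q) holds vacuously. ✓
c: successors {d}; □◇(p ∧ ¬q) there: d:F. ✗
d: successors {e}; □◇(p ∧ ¬q) there: e:F. ✗
e: successors {b, f}; □◇(p ∧ ¬q) there: b:T, f:F. ✗
f: successors {a}; □◇(p ∧ ¬q) there: a:F. ✗
— 2 worlds.
For ◇□◇¬p:
a: successors {b}; □◇¬p there: b:T. ✓
b: no successors, so ◇□◇¬p fails. ✗
c: successors {d}; □◇¬p there: d:T. ✓
d: successors {e}; □◇¬p there: e:F. ✗
e: successors {b, f}; □◇¬p there: b:T, f:T. ✓
f: successors {a}; □◇¬p there: a:F. ✗
— 3 worlds.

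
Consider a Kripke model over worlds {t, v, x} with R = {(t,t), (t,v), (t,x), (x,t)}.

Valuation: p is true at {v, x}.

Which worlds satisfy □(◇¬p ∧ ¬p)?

t: successors {t, v, x}; ◇¬p ∧ ¬p there: t:T, v:F, x:F. ✗
v: no successors, so □(◇¬p ∧ ¬p) holds vacuously. ✓
x: successors {t}; ◇¬p ∧ ¬p there: t:T. ✓

{v, x}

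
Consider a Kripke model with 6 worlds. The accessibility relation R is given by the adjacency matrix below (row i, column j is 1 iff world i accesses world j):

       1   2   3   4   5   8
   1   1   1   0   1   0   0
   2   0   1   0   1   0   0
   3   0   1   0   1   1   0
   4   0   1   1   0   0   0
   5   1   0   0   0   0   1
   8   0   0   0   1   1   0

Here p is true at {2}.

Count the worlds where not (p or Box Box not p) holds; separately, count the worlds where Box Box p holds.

5 and 0

For not (p or Box Box not p):
1: p or Box Box not p is F. ✓
2: p or Box Box not p is T. ✗
3: p or Box Box not p is F. ✓
4: p or Box Box not p is F. ✓
5: p or Box Box not p is F. ✓
8: p or Box Box not p is F. ✓
— 5 worlds.
For Box Box p:
1: successors {1, 2, 4}; Box p there: 1:F, 2:F, 4:F. ✗
2: successors {2, 4}; Box p there: 2:F, 4:F. ✗
3: successors {2, 4, 5}; Box p there: 2:F, 4:F, 5:F. ✗
4: successors {2, 3}; Box p there: 2:F, 3:F. ✗
5: successors {1, 8}; Box p there: 1:F, 8:F. ✗
8: successors {4, 5}; Box p there: 4:F, 5:F. ✗
— 0 worlds.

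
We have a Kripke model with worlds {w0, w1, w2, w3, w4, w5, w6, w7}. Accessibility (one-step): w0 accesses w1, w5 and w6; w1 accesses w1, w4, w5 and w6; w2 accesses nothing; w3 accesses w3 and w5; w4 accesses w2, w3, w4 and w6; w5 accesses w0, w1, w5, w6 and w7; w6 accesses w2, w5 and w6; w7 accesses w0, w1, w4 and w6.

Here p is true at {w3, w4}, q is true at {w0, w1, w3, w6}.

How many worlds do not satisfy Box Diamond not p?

w0: successors {w1, w5, w6}; Diamond not p there: w1:T, w5:T, w6:T. ✓
w1: successors {w1, w4, w5, w6}; Diamond not p there: w1:T, w4:T, w5:T, w6:T. ✓
w2: no successors, so Box Diamond not p holds vacuously. ✓
w3: successors {w3, w5}; Diamond not p there: w3:T, w5:T. ✓
w4: successors {w2, w3, w4, w6}; Diamond not p there: w2:F, w3:T, w4:T, w6:T. ✗
w5: successors {w0, w1, w5, w6, w7}; Diamond not p there: w0:T, w1:T, w5:T, w6:T, w7:T. ✓
w6: successors {w2, w5, w6}; Diamond not p there: w2:F, w5:T, w6:T. ✗
w7: successors {w0, w1, w4, w6}; Diamond not p there: w0:T, w1:T, w4:T, w6:T. ✓
Satisfying worlds: {w0, w1, w2, w3, w5, w7}.
So Box Diamond not p fails at the other 2 worlds.

2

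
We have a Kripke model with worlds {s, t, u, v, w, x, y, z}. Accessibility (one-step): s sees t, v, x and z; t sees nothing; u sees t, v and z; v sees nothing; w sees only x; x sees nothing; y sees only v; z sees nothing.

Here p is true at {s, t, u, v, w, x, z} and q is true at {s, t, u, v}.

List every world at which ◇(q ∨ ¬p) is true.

s: successors {t, v, x, z}; q ∨ ¬p there: t:T, v:T, x:F, z:F. ✓
t: no successors, so ◇(q ∨ ¬p) fails. ✗
u: successors {t, v, z}; q ∨ ¬p there: t:T, v:T, z:F. ✓
v: no successors, so ◇(q ∨ ¬p) fails. ✗
w: successors {x}; q ∨ ¬p there: x:F. ✗
x: no successors, so ◇(q ∨ ¬p) fails. ✗
y: successors {v}; q ∨ ¬p there: v:T. ✓
z: no successors, so ◇(q ∨ ¬p) fails. ✗

{s, u, y}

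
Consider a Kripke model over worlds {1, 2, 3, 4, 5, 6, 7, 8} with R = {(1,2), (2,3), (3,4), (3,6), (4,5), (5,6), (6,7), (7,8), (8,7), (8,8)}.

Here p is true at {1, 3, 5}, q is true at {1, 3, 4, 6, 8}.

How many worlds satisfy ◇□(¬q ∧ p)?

1: successors {2}; □(¬q ∧ p) there: 2:F. ✗
2: successors {3}; □(¬q ∧ p) there: 3:F. ✗
3: successors {4, 6}; □(¬q ∧ p) there: 4:T, 6:F. ✓
4: successors {5}; □(¬q ∧ p) there: 5:F. ✗
5: successors {6}; □(¬q ∧ p) there: 6:F. ✗
6: successors {7}; □(¬q ∧ p) there: 7:F. ✗
7: successors {8}; □(¬q ∧ p) there: 8:F. ✗
8: successors {7, 8}; □(¬q ∧ p) there: 7:F, 8:F. ✗
Satisfying worlds: {3}.

1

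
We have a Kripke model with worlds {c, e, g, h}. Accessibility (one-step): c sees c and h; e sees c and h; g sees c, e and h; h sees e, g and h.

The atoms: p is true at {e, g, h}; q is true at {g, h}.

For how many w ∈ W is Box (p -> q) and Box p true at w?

0

c: Box (p -> q) is T, Box p is F. ✗
e: Box (p -> q) is T, Box p is F. ✗
g: Box (p -> q) is F, Box p is F. ✗
h: Box (p -> q) is F, Box p is T. ✗
Satisfying worlds: ∅.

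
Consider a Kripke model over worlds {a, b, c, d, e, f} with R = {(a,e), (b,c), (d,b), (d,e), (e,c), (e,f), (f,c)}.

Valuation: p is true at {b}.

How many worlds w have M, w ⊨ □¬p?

5

a: successors {e}; ¬p there: e:T. ✓
b: successors {c}; ¬p there: c:T. ✓
c: no successors, so □¬p holds vacuously. ✓
d: successors {b, e}; ¬p there: b:F, e:T. ✗
e: successors {c, f}; ¬p there: c:T, f:T. ✓
f: successors {c}; ¬p there: c:T. ✓
Satisfying worlds: {a, b, c, e, f}.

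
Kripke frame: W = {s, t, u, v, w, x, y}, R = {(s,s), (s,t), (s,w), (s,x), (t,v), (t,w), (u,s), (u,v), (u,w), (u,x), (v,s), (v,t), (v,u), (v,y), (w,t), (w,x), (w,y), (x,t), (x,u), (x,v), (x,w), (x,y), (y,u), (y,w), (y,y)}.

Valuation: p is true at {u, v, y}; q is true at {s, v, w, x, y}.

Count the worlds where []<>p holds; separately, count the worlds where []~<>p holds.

4 and 0

For []<>p:
s: successors {s, t, w, x}; <>p there: s:F, t:T, w:T, x:T. ✗
t: successors {v, w}; <>p there: v:T, w:T. ✓
u: successors {s, v, w, x}; <>p there: s:F, v:T, w:T, x:T. ✗
v: successors {s, t, u, y}; <>p there: s:F, t:T, u:T, y:T. ✗
w: successors {t, x, y}; <>p there: t:T, x:T, y:T. ✓
x: successors {t, u, v, w, y}; <>p there: t:T, u:T, v:T, w:T, y:T. ✓
y: successors {u, w, y}; <>p there: u:T, w:T, y:T. ✓
— 4 worlds.
For []~<>p:
s: successors {s, t, w, x}; ~<>p there: s:T, t:F, w:F, x:F. ✗
t: successors {v, w}; ~<>p there: v:F, w:F. ✗
u: successors {s, v, w, x}; ~<>p there: s:T, v:F, w:F, x:F. ✗
v: successors {s, t, u, y}; ~<>p there: s:T, t:F, u:F, y:F. ✗
w: successors {t, x, y}; ~<>p there: t:F, x:F, y:F. ✗
x: successors {t, u, v, w, y}; ~<>p there: t:F, u:F, v:F, w:F, y:F. ✗
y: successors {u, w, y}; ~<>p there: u:F, w:F, y:F. ✗
— 0 worlds.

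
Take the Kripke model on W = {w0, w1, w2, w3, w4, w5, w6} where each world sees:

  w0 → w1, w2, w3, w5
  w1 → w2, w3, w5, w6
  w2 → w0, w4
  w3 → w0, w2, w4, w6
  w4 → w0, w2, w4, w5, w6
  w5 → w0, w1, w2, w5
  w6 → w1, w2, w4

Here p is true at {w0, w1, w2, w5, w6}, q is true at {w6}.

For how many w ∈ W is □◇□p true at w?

w0: successors {w1, w2, w3, w5}; ◇□p there: w1:T, w2:F, w3:F, w5:T. ✗
w1: successors {w2, w3, w5, w6}; ◇□p there: w2:F, w3:F, w5:T, w6:F. ✗
w2: successors {w0, w4}; ◇□p there: w0:T, w4:T. ✓
w3: successors {w0, w2, w4, w6}; ◇□p there: w0:T, w2:F, w4:T, w6:F. ✗
w4: successors {w0, w2, w4, w5, w6}; ◇□p there: w0:T, w2:F, w4:T, w5:T, w6:F. ✗
w5: successors {w0, w1, w2, w5}; ◇□p there: w0:T, w1:T, w2:F, w5:T. ✗
w6: successors {w1, w2, w4}; ◇□p there: w1:T, w2:F, w4:T. ✗
Satisfying worlds: {w2}.

1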